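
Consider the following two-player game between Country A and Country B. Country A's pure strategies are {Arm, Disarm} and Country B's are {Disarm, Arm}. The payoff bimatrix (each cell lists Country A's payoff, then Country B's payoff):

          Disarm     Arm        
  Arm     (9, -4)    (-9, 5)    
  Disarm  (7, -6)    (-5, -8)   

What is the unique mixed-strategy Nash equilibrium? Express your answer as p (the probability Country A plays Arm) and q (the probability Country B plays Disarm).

p = 2/11, q = 2/3

Country A's mix must leave Country B indifferent between Disarm and Arm.
  Country B's payoff to Disarm: p·(-4) + (1−p)·(-6) = 2p - 6
  Country B's payoff to Arm: p·5 + (1−p)·(-8) = 13p - 8
  2p - 6 = 13p - 8  ⇒  -11p = -2  ⇒  p = 2/11.
Set Country A's expected payoff from Arm equal to that from Disarm:
  Country A's payoff to Arm: q·9 + (1−q)·(-9) = 18q - 9
  Country A's payoff to Disarm: q·7 + (1−q)·(-5) = 12q - 5
  18q - 9 = 12q - 5  ⇒  6q = 4  ⇒  q = 2/3.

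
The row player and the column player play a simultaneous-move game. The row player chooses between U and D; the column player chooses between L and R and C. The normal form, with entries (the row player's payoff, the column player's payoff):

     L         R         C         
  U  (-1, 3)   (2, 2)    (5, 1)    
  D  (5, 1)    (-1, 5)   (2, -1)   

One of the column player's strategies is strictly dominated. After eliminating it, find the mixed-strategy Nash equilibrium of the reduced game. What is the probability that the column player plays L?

The column player's strategy C is strictly dominated by L: 3 > 1 and 1 > -1. Eliminate C.
The column player's mix must leave the row player indifferent between U and D.
  the row player's payoff to U: q·(-1) + (1−q)·2 = -3q + 2
  the row player's payoff to D: q·5 + (1−q)·(-1) = 6q - 1
  -3q + 2 = 6q - 1  ⇒  -9q = -3  ⇒  q = 1/3.

q = 1/3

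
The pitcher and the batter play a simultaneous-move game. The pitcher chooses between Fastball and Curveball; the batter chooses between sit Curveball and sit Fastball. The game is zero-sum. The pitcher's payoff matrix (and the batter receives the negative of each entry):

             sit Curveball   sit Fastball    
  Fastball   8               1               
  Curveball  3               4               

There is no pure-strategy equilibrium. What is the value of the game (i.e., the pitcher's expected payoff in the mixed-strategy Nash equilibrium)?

The pitcher's indifference between Fastball and Curveball determines the batter's mixing probability q:
  the pitcher's expected payoff from Fastball: q·8 + (1−q)·1 = 7q + 1
  the pitcher's expected payoff from Curveball: q·3 + (1−q)·4 = -q + 4
  7q + 1 = -q + 4  ⇒  8q = 3  ⇒  q = 3/8.
The value is the pitcher's expected payoff against this mix (using Fastball): (3/8)·8 + (5/8)·1 = 29/8.

v = 29/8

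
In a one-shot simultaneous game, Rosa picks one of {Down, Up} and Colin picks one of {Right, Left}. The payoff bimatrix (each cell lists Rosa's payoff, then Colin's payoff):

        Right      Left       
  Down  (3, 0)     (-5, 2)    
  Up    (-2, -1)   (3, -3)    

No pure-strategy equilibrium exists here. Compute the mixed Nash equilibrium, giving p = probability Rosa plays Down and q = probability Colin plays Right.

In a mixed equilibrium Colin is indifferent between Right and Left; this condition fixes p.
  Colin's payoff from Right: p·0 + (1−p)·(-1) = p - 1
  Colin's payoff from Left: p·2 + (1−p)·(-3) = 5p - 3
  p - 1 = 5p - 3  ⇒  -4p = -2  ⇒  p = 1/2.
Colin's mix must leave Rosa indifferent between Down and Up.
  Rosa's payoff to Down: q·3 + (1−q)·(-5) = 8q - 5
  Rosa's payoff to Up: q·(-2) + (1−q)·3 = -5q + 3
  8q - 5 = -5q + 3  ⇒  13q = 8  ⇒  q = 8/13.

p = 1/2, q = 8/13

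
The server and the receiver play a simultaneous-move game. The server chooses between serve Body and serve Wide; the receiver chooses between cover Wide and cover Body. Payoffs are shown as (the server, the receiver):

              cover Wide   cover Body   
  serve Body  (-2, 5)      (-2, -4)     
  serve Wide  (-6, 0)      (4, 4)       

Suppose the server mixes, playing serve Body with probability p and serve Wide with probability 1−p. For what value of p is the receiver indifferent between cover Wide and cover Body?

p = 4/13

The server's mix must leave the receiver indifferent between cover Wide and cover Body.
  the receiver's payoff from cover Wide: p·5 + (1−p)·0 = 5p
  the receiver's payoff from cover Body: p·(-4) + (1−p)·4 = -8p + 4
  5p = -8p + 4  ⇒  13p = 4  ⇒  p = 4/13.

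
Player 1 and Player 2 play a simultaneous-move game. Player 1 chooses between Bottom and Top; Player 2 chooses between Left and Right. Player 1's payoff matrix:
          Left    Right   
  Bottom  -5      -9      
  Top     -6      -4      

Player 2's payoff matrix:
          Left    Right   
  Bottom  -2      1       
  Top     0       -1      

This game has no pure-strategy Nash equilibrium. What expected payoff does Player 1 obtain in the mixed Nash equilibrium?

-17/3

In a mixed equilibrium Player 1 is indifferent between Bottom and Top; this condition fixes q.
  Player 1's payoff from Bottom: q·(-5) + (1−q)·(-9) = 4q - 9
  Player 1's payoff from Top: q·(-6) + (1−q)·(-4) = -2q - 4
  4q - 9 = -2q - 4  ⇒  6q = 5  ⇒  q = 5/6.
At equilibrium Player 1 is indifferent across rows, so Player 1's payoff equals the payoff from Bottom: (5/6)·(-5) + (1/6)·(-9) = -17/3.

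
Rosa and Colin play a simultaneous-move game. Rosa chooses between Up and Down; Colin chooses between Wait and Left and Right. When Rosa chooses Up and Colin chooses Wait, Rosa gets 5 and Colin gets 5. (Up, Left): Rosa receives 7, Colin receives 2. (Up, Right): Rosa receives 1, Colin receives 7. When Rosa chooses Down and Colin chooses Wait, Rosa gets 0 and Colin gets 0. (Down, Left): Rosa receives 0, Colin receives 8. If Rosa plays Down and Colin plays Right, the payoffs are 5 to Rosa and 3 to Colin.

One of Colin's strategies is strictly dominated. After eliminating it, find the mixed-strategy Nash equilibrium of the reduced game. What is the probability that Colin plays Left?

q = 4/11

Colin's strategy Wait is strictly dominated by Right: 7 > 5 and 3 > 0. Eliminate Wait.
Colin's mix must leave Rosa indifferent between Up and Down.
  Rosa's payoff from Up: q·7 + (1−q)·1 = 6q + 1
  Rosa's payoff from Down: q·0 + (1−q)·5 = -5q + 5
  6q + 1 = -5q + 5  ⇒  11q = 4  ⇒  q = 4/11.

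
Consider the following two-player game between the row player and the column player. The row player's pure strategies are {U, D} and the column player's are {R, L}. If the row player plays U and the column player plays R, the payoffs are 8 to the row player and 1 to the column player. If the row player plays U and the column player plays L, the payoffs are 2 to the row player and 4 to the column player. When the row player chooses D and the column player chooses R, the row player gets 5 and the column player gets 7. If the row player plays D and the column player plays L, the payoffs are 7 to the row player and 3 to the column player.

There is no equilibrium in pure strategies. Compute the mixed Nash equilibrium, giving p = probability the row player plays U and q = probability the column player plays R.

p = 4/7, q = 5/8

For the column player to be willing to mix, the column player must be indifferent between R and L, which pins down the row player's mix.
  the column player's payoff from R: p·1 + (1−p)·7 = -6p + 7
  the column player's payoff from L: p·4 + (1−p)·3 = p + 3
  -6p + 7 = p + 3  ⇒  -7p = -4  ⇒  p = 4/7.
Set the row player's expected payoff from U equal to that from D:
  the row player's expected payoff from U: q·8 + (1−q)·2 = 6q + 2
  the row player's expected payoff from D: q·5 + (1−q)·7 = -2q + 7
  6q + 2 = -2q + 7  ⇒  8q = 5  ⇒  q = 5/8.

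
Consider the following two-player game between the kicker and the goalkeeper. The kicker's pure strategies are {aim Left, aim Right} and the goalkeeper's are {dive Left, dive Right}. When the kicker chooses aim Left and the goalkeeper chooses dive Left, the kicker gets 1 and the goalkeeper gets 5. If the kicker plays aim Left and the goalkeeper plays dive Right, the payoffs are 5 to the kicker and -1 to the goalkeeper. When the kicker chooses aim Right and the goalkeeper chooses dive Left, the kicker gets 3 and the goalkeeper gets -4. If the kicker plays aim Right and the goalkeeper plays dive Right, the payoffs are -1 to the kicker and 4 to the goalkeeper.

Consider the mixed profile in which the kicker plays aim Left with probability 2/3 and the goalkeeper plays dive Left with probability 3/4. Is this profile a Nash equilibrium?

No

Given the kicker's mix p = 2/3, the goalkeeper's payoff from dive Left is 2 but from dive Right is 2/3. The goalkeeper strictly prefers dive Left, so the goalkeeper would not mix.
So the proposed profile is not a Nash equilibrium.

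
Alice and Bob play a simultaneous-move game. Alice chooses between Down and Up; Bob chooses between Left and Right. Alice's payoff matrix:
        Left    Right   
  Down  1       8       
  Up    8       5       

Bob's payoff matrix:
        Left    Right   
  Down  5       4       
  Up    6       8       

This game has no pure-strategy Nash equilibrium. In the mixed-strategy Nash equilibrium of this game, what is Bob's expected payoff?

Bob's indifference between Left and Right determines Alice's mixing probability p:
  Bob's payoff from Left: p·5 + (1−p)·6 = -p + 6
  Bob's payoff from Right: p·4 + (1−p)·8 = -4p + 8
  -p + 6 = -4p + 8  ⇒  3p = 2  ⇒  p = 2/3.
At equilibrium Bob is indifferent across columns, so Bob's payoff equals the payoff from Left: (2/3)·5 + (1/3)·6 = 16/3.

16/3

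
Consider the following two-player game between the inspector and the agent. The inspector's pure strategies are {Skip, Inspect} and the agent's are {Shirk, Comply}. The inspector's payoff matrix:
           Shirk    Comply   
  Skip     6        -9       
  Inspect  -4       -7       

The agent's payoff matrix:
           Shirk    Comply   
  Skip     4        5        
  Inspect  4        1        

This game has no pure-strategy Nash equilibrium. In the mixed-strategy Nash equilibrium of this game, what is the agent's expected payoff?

4

Set the agent's expected payoff from Shirk equal to that from Comply:
  the agent's payoff from Shirk: p·4 + (1−p)·4 = 4
  the agent's payoff from Comply: p·5 + (1−p)·1 = 4p + 1
  4 = 4p + 1  ⇒  -4p = -3  ⇒  p = 3/4.
At equilibrium the agent is indifferent across columns, so the agent's payoff equals the payoff from Shirk: (3/4)·4 + (1/4)·4 = 4.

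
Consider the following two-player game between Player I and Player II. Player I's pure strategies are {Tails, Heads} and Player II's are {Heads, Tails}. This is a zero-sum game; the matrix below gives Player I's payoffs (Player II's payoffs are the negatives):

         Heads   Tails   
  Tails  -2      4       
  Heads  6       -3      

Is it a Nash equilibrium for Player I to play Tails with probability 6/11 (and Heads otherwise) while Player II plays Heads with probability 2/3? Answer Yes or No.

No

Given Player I's mix p = 6/11, Player II's payoff from Heads is -18/11 but from Tails is -9/11. Player II strictly prefers Tails, so Player II would not mix.
So the proposed profile is not a Nash equilibrium.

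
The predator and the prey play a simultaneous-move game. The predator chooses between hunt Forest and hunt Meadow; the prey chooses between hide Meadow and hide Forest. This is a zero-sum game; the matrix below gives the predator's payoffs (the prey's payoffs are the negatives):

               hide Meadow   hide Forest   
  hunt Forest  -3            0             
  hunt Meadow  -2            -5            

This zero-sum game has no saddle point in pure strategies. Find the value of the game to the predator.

v = -5/2

Set the predator's expected payoff from hunt Forest equal to that from hunt Meadow:
  the predator's payoff from hunt Forest: q·(-3) + (1−q)·0 = -3q
  the predator's payoff from hunt Meadow: q·(-2) + (1−q)·(-5) = 3q - 5
  -3q = 3q - 5  ⇒  -6q = -5  ⇒  q = 5/6.
The value is the predator's expected payoff against this mix (using hunt Forest): (5/6)·(-3) + (1/6)·0 = -5/2.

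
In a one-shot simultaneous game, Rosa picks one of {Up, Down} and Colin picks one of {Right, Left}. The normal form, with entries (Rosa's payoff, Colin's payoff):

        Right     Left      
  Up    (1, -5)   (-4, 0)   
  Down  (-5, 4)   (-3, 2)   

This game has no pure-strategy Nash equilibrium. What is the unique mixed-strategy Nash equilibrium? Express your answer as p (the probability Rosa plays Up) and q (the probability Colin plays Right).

p = 2/7, q = 1/7

In a mixed equilibrium Colin is indifferent between Right and Left; this condition fixes p.
  Colin's payoff from Right: p·(-5) + (1−p)·4 = -9p + 4
  Colin's payoff from Left: p·0 + (1−p)·2 = -2p + 2
  -9p + 4 = -2p + 2  ⇒  -7p = -2  ⇒  p = 2/7.
For Rosa to be willing to mix, Rosa must be indifferent between Up and Down, which pins down Colin's mix.
  Rosa's expected payoff from Up: q·1 + (1−q)·(-4) = 5q - 4
  Rosa's expected payoff from Down: q·(-5) + (1−q)·(-3) = -2q - 3
  5q - 4 = -2q - 3  ⇒  7q = 1  ⇒  q = 1/7.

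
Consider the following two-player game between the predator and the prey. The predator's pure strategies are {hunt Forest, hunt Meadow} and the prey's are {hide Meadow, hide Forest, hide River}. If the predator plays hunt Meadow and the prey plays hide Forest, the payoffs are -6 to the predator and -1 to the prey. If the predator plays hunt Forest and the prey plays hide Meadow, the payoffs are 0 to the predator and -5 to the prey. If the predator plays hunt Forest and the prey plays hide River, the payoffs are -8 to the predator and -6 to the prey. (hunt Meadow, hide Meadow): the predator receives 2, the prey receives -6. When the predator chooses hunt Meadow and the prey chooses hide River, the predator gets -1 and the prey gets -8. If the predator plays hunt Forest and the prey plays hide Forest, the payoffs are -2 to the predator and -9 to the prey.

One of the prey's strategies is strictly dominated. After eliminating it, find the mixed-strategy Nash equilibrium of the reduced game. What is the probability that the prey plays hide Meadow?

The prey's strategy hide River is strictly dominated by hide Meadow: -5 > -6 and -6 > -8. Eliminate hide River.
Set the predator's expected payoff from hunt Forest equal to that from hunt Meadow:
  the predator's expected payoff from hunt Forest: q·0 + (1−q)·(-2) = 2q - 2
  the predator's expected payoff from hunt Meadow: q·2 + (1−q)·(-6) = 8q - 6
  2q - 2 = 8q - 6  ⇒  -6q = -4  ⇒  q = 2/3.

q = 2/3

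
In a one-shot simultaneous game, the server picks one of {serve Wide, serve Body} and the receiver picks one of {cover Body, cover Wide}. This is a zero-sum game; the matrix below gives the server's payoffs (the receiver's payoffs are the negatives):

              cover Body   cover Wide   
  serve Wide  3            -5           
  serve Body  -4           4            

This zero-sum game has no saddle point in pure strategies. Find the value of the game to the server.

v = -1/2

For the server to be willing to mix, the server must be indifferent between serve Wide and serve Body, which pins down the receiver's mix.
  the server's expected payoff from serve Wide: q·3 + (1−q)·(-5) = 8q - 5
  the server's expected payoff from serve Body: q·(-4) + (1−q)·4 = -8q + 4
  8q - 5 = -8q + 4  ⇒  16q = 9  ⇒  q = 9/16.
The value is the server's expected payoff against this mix (using serve Wide): (9/16)·3 + (7/16)·(-5) = -1/2.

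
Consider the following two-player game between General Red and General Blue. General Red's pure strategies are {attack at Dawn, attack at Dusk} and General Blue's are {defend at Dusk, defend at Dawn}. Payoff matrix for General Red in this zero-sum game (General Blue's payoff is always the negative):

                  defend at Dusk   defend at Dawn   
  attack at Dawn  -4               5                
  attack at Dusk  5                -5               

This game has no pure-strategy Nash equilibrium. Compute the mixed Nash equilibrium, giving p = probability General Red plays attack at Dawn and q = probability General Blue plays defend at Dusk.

For General Blue to be willing to mix, General Blue must be indifferent between defend at Dusk and defend at Dawn, which pins down General Red's mix.
  General Blue's payoff to defend at Dusk: p·4 + (1−p)·(-5) = 9p - 5
  General Blue's payoff to defend at Dawn: p·(-5) + (1−p)·5 = -10p + 5
  9p - 5 = -10p + 5  ⇒  19p = 10  ⇒  p = 10/19.
In a mixed equilibrium General Red is indifferent between attack at Dawn and attack at Dusk; this condition fixes q.
  General Red's expected payoff from attack at Dawn: q·(-4) + (1−q)·5 = -9q + 5
  General Red's expected payoff from attack at Dusk: q·5 + (1−q)·(-5) = 10q - 5
  -9q + 5 = 10q - 5  ⇒  -19q = -10  ⇒  q = 10/19.

p = 10/19, q = 10/19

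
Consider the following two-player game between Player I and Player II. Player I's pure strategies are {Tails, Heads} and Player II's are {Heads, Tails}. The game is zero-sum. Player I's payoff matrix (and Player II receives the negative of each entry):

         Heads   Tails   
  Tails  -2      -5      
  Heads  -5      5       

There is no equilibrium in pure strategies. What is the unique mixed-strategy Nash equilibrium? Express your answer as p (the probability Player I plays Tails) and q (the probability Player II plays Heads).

p = 10/13, q = 10/13

Player I's mix must leave Player II indifferent between Heads and Tails.
  Player II's payoff to Heads: p·2 + (1−p)·5 = -3p + 5
  Player II's payoff to Tails: p·5 + (1−p)·(-5) = 10p - 5
  -3p + 5 = 10p - 5  ⇒  -13p = -10  ⇒  p = 10/13.
Player II's mix must leave Player I indifferent between Tails and Heads.
  Player I's expected payoff from Tails: q·(-2) + (1−q)·(-5) = 3q - 5
  Player I's expected payoff from Heads: q·(-5) + (1−q)·5 = -10q + 5
  3q - 5 = -10q + 5  ⇒  13q = 10  ⇒  q = 10/13.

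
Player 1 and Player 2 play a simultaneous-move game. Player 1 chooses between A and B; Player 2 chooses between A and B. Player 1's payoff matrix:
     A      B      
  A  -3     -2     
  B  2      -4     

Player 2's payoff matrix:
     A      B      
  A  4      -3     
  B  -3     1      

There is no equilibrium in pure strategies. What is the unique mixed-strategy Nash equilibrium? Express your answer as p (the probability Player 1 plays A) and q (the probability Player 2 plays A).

p = 4/11, q = 2/7

In a mixed equilibrium Player 2 is indifferent between A and B; this condition fixes p.
  Player 2's payoff to A: p·4 + (1−p)·(-3) = 7p - 3
  Player 2's payoff to B: p·(-3) + (1−p)·1 = -4p + 1
  7p - 3 = -4p + 1  ⇒  11p = 4  ⇒  p = 4/11.
Player 1's indifference between A and B determines Player 2's mixing probability q:
  Player 1's payoff to A: q·(-3) + (1−q)·(-2) = -q - 2
  Player 1's payoff to B: q·2 + (1−q)·(-4) = 6q - 4
  -q - 2 = 6q - 4  ⇒  -7q = -2  ⇒  q = 2/7.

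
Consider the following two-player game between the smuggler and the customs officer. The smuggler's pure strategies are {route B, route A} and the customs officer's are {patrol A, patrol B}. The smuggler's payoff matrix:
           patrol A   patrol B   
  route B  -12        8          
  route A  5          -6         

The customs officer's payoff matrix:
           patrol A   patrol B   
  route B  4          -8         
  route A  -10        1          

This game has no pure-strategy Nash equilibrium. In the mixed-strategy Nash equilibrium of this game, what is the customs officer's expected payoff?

-76/23

For the customs officer to be willing to mix, the customs officer must be indifferent between patrol A and patrol B, which pins down the smuggler's mix.
  the customs officer's expected payoff from patrol A: p·4 + (1−p)·(-10) = 14p - 10
  the customs officer's expected payoff from patrol B: p·(-8) + (1−p)·1 = -9p + 1
  14p - 10 = -9p + 1  ⇒  23p = 11  ⇒  p = 11/23.
At equilibrium the customs officer is indifferent across columns, so the customs officer's payoff equals the payoff from patrol A: (11/23)·4 + (12/23)·(-10) = -76/23.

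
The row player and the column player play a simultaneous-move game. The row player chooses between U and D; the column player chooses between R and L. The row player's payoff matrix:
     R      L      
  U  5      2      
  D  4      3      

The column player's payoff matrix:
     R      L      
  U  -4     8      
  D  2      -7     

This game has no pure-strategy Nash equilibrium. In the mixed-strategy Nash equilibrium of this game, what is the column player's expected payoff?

The row player's mix must leave the column player indifferent between R and L.
  the column player's payoff to R: p·(-4) + (1−p)·2 = -6p + 2
  the column player's payoff to L: p·8 + (1−p)·(-7) = 15p - 7
  -6p + 2 = 15p - 7  ⇒  -21p = -9  ⇒  p = 3/7.
At equilibrium the column player is indifferent across columns, so the column player's payoff equals the payoff from R: (3/7)·(-4) + (4/7)·2 = -4/7.

-4/7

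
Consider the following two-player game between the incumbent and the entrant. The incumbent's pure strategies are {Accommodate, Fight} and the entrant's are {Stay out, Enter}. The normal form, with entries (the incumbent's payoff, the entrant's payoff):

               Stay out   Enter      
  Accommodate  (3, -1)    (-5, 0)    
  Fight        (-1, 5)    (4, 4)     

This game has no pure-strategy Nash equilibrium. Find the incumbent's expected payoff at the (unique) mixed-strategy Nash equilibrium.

7/13

In a mixed equilibrium the incumbent is indifferent between Accommodate and Fight; this condition fixes q.
  the incumbent's expected payoff from Accommodate: q·3 + (1−q)·(-5) = 8q - 5
  the incumbent's expected payoff from Fight: q·(-1) + (1−q)·4 = -5q + 4
  8q - 5 = -5q + 4  ⇒  13q = 9  ⇒  q = 9/13.
At equilibrium the incumbent is indifferent across rows, so the incumbent's payoff equals the payoff from Accommodate: (9/13)·3 + (4/13)·(-5) = 7/13.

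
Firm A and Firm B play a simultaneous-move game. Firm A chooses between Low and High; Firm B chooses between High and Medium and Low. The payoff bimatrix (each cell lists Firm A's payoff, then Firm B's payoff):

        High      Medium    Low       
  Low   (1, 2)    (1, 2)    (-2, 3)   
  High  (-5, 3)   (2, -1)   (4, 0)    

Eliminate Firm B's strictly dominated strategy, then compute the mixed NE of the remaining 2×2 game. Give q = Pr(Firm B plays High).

Firm B's strategy Medium is strictly dominated by Low: 3 > 2 and 0 > -1. Eliminate Medium.
Firm B's mix must leave Firm A indifferent between Low and High.
  Firm A's expected payoff from Low: q·1 + (1−q)·(-2) = 3q - 2
  Firm A's expected payoff from High: q·(-5) + (1−q)·4 = -9q + 4
  3q - 2 = -9q + 4  ⇒  12q = 6  ⇒  q = 1/2.

q = 1/2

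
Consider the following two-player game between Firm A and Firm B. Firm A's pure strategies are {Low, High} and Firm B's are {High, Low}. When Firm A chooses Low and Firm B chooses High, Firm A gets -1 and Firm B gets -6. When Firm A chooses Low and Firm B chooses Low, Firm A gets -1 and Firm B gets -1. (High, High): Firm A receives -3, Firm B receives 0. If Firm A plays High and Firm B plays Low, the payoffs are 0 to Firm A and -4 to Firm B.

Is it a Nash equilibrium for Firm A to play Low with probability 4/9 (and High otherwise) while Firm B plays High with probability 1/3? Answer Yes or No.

Yes

Check Firm B's indifference given Firm A's mix p = 4/9:
  payoff from High = -8/3; payoff from Low = -8/3 — equal.
Check Firm A's indifference given Firm B's mix q = 1/3:
  payoff from Low = -1; payoff from High = -1 — equal.
Both players are indifferent, so neither can profitably deviate.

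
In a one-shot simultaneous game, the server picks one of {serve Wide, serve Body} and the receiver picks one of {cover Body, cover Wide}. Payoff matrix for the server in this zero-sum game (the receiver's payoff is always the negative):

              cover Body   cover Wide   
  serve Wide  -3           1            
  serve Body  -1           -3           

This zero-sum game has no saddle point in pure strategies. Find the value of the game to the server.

Set the server's expected payoff from serve Wide equal to that from serve Body:
  the server's payoff to serve Wide: q·(-3) + (1−q)·1 = -4q + 1
  the server's payoff to serve Body: q·(-1) + (1−q)·(-3) = 2q - 3
  -4q + 1 = 2q - 3  ⇒  -6q = -4  ⇒  q = 2/3.
The value is the server's expected payoff against this mix (using serve Wide): (2/3)·(-3) + (1/3)·1 = -5/3.

v = -5/3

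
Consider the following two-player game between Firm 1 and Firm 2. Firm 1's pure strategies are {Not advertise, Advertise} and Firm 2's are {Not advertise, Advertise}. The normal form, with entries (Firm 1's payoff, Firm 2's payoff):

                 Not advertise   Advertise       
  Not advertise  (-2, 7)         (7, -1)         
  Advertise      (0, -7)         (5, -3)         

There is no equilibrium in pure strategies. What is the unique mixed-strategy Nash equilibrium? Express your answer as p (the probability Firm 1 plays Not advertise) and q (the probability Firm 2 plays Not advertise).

p = 1/3, q = 1/2

Firm 1's mix must leave Firm 2 indifferent between Not advertise and Advertise.
  Firm 2's payoff from Not advertise: p·7 + (1−p)·(-7) = 14p - 7
  Firm 2's payoff from Advertise: p·(-1) + (1−p)·(-3) = 2p - 3
  14p - 7 = 2p - 3  ⇒  12p = 4  ⇒  p = 1/3.
In a mixed equilibrium Firm 1 is indifferent between Not advertise and Advertise; this condition fixes q.
  Firm 1's expected payoff from Not advertise: q·(-2) + (1−q)·7 = -9q + 7
  Firm 1's expected payoff from Advertise: q·0 + (1−q)·5 = -5q + 5
  -9q + 7 = -5q + 5  ⇒  -4q = -2  ⇒  q = 1/2.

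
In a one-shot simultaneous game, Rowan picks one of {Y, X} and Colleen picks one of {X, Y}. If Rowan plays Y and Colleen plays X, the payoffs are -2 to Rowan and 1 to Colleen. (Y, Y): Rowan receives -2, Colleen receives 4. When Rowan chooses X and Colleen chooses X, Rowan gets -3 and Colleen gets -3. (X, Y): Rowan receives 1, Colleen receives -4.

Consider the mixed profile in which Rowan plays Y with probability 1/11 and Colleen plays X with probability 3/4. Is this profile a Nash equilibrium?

Given Rowan's mix p = 1/11, Colleen's payoff from X is -29/11 but from Y is -36/11. Colleen strictly prefers X, so Colleen would not mix.
So the proposed profile is not a Nash equilibrium.

No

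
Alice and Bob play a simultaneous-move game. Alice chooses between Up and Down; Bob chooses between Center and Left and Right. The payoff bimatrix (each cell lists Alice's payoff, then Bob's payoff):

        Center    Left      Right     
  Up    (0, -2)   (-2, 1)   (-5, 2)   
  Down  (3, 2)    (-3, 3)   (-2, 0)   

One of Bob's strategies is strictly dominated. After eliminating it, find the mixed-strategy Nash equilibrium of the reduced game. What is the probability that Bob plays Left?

q = 3/4

Bob's strategy Center is strictly dominated by Left: 1 > -2 and 3 > 2. Eliminate Center.
Alice's indifference between Up and Down determines Bob's mixing probability q:
  Alice's payoff to Up: q·(-2) + (1−q)·(-5) = 3q - 5
  Alice's payoff to Down: q·(-3) + (1−q)·(-2) = -q - 2
  3q - 5 = -q - 2  ⇒  4q = 3  ⇒  q = 3/4.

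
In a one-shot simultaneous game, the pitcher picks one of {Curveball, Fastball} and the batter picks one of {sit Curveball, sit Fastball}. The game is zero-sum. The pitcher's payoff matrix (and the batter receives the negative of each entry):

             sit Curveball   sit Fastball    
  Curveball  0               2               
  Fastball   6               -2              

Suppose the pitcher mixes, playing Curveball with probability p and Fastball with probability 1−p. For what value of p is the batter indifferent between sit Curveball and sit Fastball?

Set the batter's expected payoff from sit Curveball equal to that from sit Fastball:
  the batter's payoff from sit Curveball: p·0 + (1−p)·(-6) = 6p - 6
  the batter's payoff from sit Fastball: p·(-2) + (1−p)·2 = -4p + 2
  6p - 6 = -4p + 2  ⇒  10p = 8  ⇒  p = 4/5.

p = 4/5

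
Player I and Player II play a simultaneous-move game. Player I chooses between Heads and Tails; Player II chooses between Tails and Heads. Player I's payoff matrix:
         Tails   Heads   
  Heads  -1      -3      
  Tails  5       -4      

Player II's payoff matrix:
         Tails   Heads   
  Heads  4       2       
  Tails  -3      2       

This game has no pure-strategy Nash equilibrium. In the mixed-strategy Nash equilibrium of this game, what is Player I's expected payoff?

Player I's indifference between Heads and Tails determines Player II's mixing probability q:
  Player I's expected payoff from Heads: q·(-1) + (1−q)·(-3) = 2q - 3
  Player I's expected payoff from Tails: q·5 + (1−q)·(-4) = 9q - 4
  2q - 3 = 9q - 4  ⇒  -7q = -1  ⇒  q = 1/7.
At equilibrium Player I is indifferent across rows, so Player I's payoff equals the payoff from Heads: (1/7)·(-1) + (6/7)·(-3) = -19/7.

-19/7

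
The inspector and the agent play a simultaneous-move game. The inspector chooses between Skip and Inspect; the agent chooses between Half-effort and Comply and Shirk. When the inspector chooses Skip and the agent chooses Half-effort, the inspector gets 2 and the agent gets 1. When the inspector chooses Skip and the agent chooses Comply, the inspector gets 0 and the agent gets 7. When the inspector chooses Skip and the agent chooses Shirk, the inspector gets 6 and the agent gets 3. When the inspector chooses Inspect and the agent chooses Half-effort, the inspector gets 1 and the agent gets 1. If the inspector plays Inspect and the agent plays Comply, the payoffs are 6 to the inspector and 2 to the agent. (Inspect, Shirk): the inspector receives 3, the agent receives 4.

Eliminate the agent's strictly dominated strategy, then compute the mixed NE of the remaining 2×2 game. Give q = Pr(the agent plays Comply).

q = 1/3

The agent's strategy Half-effort is strictly dominated by Shirk: 3 > 1 and 4 > 1. Eliminate Half-effort.
Set the inspector's expected payoff from Skip equal to that from Inspect:
  the inspector's payoff from Skip: q·0 + (1−q)·6 = -6q + 6
  the inspector's payoff from Inspect: q·6 + (1−q)·3 = 3q + 3
  -6q + 6 = 3q + 3  ⇒  -9q = -3  ⇒  q = 1/3.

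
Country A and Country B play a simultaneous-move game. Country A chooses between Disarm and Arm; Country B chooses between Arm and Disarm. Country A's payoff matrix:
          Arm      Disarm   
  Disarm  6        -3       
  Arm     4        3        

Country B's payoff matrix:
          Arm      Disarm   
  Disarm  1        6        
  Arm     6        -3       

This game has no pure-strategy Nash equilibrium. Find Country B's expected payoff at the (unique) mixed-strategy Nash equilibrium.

Country A's mix must leave Country B indifferent between Arm and Disarm.
  Country B's expected payoff from Arm: p·1 + (1−p)·6 = -5p + 6
  Country B's expected payoff from Disarm: p·6 + (1−p)·(-3) = 9p - 3
  -5p + 6 = 9p - 3  ⇒  -14p = -9  ⇒  p = 9/14.
At equilibrium Country B is indifferent across columns, so Country B's payoff equals the payoff from Arm: (9/14)·1 + (5/14)·6 = 39/14.

39/14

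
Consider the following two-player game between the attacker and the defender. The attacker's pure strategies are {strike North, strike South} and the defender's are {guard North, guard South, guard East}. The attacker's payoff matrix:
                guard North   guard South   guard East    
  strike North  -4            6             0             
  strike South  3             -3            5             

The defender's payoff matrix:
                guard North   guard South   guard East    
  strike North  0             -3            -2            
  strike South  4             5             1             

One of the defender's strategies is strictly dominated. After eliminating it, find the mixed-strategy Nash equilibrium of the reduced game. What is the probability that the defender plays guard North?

The defender's strategy guard East is strictly dominated by guard North: 0 > -2 and 4 > 1. Eliminate guard East.
Set the attacker's expected payoff from strike North equal to that from strike South:
  the attacker's payoff to strike North: q·(-4) + (1−q)·6 = -10q + 6
  the attacker's payoff to strike South: q·3 + (1−q)·(-3) = 6q - 3
  -10q + 6 = 6q - 3  ⇒  -16q = -9  ⇒  q = 9/16.

q = 9/16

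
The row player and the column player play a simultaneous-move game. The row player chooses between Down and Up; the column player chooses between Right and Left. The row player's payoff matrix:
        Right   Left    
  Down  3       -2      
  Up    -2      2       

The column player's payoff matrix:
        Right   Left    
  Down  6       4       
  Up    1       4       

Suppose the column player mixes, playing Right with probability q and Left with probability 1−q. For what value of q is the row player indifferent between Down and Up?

The column player's mix must leave the row player indifferent between Down and Up.
  the row player's expected payoff from Down: q·3 + (1−q)·(-2) = 5q - 2
  the row player's expected payoff from Up: q·(-2) + (1−q)·2 = -4q + 2
  5q - 2 = -4q + 2  ⇒  9q = 4  ⇒  q = 4/9.

q = 4/9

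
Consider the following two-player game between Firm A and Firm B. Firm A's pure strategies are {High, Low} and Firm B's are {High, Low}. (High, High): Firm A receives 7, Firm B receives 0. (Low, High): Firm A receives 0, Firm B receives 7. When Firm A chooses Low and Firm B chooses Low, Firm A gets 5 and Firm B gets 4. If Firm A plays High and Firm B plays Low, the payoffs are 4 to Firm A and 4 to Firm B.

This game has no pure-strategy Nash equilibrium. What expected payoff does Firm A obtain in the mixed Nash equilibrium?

Firm A's indifference between High and Low determines Firm B's mixing probability q:
  Firm A's expected payoff from High: q·7 + (1−q)·4 = 3q + 4
  Firm A's expected payoff from Low: q·0 + (1−q)·5 = -5q + 5
  3q + 4 = -5q + 5  ⇒  8q = 1  ⇒  q = 1/8.
At equilibrium Firm A is indifferent across rows, so Firm A's payoff equals the payoff from High: (1/8)·7 + (7/8)·4 = 35/8.

35/8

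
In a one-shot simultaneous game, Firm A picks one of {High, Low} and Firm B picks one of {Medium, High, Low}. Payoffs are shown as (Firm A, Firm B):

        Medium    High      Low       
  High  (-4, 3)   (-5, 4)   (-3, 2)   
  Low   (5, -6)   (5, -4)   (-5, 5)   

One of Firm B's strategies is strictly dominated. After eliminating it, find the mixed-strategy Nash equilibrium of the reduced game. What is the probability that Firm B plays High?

q = 1/6

Firm B's strategy Medium is strictly dominated by High: 4 > 3 and -4 > -6. Eliminate Medium.
Firm A's indifference between High and Low determines Firm B's mixing probability q:
  Firm A's payoff from High: q·(-5) + (1−q)·(-3) = -2q - 3
  Firm A's payoff from Low: q·5 + (1−q)·(-5) = 10q - 5
  -2q - 3 = 10q - 5  ⇒  -12q = -2  ⇒  q = 1/6.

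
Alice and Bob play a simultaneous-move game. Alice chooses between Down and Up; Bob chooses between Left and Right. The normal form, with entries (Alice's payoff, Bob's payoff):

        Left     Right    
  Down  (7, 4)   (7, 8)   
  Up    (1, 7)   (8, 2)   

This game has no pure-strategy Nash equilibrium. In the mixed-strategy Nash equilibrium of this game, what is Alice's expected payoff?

Alice's indifference between Down and Up determines Bob's mixing probability q:
  Alice's payoff to Down: q·7 + (1−q)·7 = 7
  Alice's payoff to Up: q·1 + (1−q)·8 = -7q + 8
  7 = -7q + 8  ⇒  7q = 1  ⇒  q = 1/7.
At equilibrium Alice is indifferent across rows, so Alice's payoff equals the payoff from Down: (1/7)·7 + (6/7)·7 = 7.

7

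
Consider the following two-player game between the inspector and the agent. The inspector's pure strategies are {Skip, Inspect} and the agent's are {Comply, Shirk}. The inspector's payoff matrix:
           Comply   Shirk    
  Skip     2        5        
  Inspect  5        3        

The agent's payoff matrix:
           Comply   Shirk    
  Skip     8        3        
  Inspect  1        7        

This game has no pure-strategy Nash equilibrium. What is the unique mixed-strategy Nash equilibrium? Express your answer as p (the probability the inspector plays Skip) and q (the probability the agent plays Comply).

p = 6/11, q = 2/5

In a mixed equilibrium the agent is indifferent between Comply and Shirk; this condition fixes p.
  the agent's expected payoff from Comply: p·8 + (1−p)·1 = 7p + 1
  the agent's expected payoff from Shirk: p·3 + (1−p)·7 = -4p + 7
  7p + 1 = -4p + 7  ⇒  11p = 6  ⇒  p = 6/11.
In a mixed equilibrium the inspector is indifferent between Skip and Inspect; this condition fixes q.
  the inspector's expected payoff from Skip: q·2 + (1−q)·5 = -3q + 5
  the inspector's expected payoff from Inspect: q·5 + (1−q)·3 = 2q + 3
  -3q + 5 = 2q + 3  ⇒  -5q = -2  ⇒  q = 2/5.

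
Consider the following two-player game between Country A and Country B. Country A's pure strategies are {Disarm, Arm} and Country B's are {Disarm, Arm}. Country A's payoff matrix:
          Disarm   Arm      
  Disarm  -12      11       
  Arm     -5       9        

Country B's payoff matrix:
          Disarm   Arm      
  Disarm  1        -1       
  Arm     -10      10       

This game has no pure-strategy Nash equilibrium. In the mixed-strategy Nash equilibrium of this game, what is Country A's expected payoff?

For Country A to be willing to mix, Country A must be indifferent between Disarm and Arm, which pins down Country B's mix.
  Country A's payoff from Disarm: q·(-12) + (1−q)·11 = -23q + 11
  Country A's payoff from Arm: q·(-5) + (1−q)·9 = -14q + 9
  -23q + 11 = -14q + 9  ⇒  -9q = -2  ⇒  q = 2/9.
At equilibrium Country A is indifferent across rows, so Country A's payoff equals the payoff from Disarm: (2/9)·(-12) + (7/9)·11 = 53/9.

53/9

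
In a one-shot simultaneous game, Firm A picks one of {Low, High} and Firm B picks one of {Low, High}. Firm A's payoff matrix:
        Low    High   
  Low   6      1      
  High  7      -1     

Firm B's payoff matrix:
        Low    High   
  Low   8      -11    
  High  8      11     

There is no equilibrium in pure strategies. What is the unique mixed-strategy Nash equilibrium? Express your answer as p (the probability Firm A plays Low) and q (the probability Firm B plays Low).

Set Firm B's expected payoff from Low equal to that from High:
  Firm B's payoff from Low: p·8 + (1−p)·8 = 8
  Firm B's payoff from High: p·(-11) + (1−p)·11 = -22p + 11
  8 = -22p + 11  ⇒  22p = 3  ⇒  p = 3/22.
Set Firm A's expected payoff from Low equal to that from High:
  Firm A's payoff to Low: q·6 + (1−q)·1 = 5q + 1
  Firm A's payoff to High: q·7 + (1−q)·(-1) = 8q - 1
  5q + 1 = 8q - 1  ⇒  -3q = -2  ⇒  q = 2/3.

p = 3/22, q = 2/3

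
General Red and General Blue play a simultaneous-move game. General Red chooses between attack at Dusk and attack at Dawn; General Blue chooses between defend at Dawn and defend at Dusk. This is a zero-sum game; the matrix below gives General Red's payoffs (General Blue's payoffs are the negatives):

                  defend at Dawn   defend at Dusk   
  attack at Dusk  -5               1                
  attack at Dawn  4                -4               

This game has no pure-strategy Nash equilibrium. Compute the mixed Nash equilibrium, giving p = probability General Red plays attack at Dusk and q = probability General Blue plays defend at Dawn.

Set General Blue's expected payoff from defend at Dawn equal to that from defend at Dusk:
  General Blue's expected payoff from defend at Dawn: p·5 + (1−p)·(-4) = 9p - 4
  General Blue's expected payoff from defend at Dusk: p·(-1) + (1−p)·4 = -5p + 4
  9p - 4 = -5p + 4  ⇒  14p = 8  ⇒  p = 4/7.
For General Red to be willing to mix, General Red must be indifferent between attack at Dusk and attack at Dawn, which pins down General Blue's mix.
  General Red's expected payoff from attack at Dusk: q·(-5) + (1−q)·1 = -6q + 1
  General Red's expected payoff from attack at Dawn: q·4 + (1−q)·(-4) = 8q - 4
  -6q + 1 = 8q - 4  ⇒  -14q = -5  ⇒  q = 5/14.

p = 4/7, q = 5/14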